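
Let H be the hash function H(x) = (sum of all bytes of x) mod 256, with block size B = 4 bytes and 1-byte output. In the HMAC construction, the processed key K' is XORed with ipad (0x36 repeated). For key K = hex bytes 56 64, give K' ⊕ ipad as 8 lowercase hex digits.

Key hex bytes 56 64 is 2 bytes ≤ B = 4; zero-pad to 4 bytes: K' = 56 64 00 00.
XOR each byte with 0x36: 56⊕36=60, 64⊕36=52, 00⊕36=36, 00⊕36=36.

60523636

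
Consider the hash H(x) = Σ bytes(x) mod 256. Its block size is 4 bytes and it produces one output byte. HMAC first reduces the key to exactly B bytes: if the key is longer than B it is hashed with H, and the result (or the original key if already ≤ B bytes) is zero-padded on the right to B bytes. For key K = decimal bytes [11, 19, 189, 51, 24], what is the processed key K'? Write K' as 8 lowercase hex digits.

|K| = 5 > B = 4, so first hash the key.
H(K): sum = 11+19+189+51+24 = 294; mod 256 = 38 → 26.
Zero-pad H(K) = 26 to 4 bytes: K' = 26 00 00 00.

26000000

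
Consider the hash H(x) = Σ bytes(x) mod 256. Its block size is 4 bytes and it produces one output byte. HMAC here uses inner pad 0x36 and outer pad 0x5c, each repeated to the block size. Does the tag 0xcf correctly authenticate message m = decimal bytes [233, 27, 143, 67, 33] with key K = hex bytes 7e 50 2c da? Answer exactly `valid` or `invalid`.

valid

Key hex bytes 7e 50 2c da is exactly B = 4 bytes: K' = 7e 50 2c da.
K' ⊕ ipad = 48 66 1a ec; K' ⊕ opad = 22 0c 70 86.
Inner hash: sum = 72+102+26+236+233+27+143+67+33 = 939; mod 256 = 171 → ab.
Outer hash (recomputed tag): sum = 34+12+112+134+171 = 463; mod 256 = 207 → cf.
Recomputed tag = cf; claimed = cf → match.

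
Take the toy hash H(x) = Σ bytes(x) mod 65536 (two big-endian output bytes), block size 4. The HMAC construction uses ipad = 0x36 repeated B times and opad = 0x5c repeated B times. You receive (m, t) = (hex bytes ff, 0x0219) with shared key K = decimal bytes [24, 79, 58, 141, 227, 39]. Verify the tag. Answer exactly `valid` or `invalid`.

invalid

Key decimal bytes [24, 79, 58, 141, 227, 39] = 18 4f 3a 8d e3 27 is 6 bytes > B = 4, so hash it first: H(key) = 02 38, then zero-pad to 4 bytes: K' = 02 38 00 00.
K' ⊕ ipad = 34 0e 36 36; K' ⊕ opad = 5e 64 5c 5c.
Inner hash: sum = 52+14+54+54+255 = 429 → 01 ad.
Outer hash (recomputed tag): sum = 94+100+92+92+1+173 = 552 → 02 28.
Recomputed tag = 0228; claimed = 0219 → mismatch.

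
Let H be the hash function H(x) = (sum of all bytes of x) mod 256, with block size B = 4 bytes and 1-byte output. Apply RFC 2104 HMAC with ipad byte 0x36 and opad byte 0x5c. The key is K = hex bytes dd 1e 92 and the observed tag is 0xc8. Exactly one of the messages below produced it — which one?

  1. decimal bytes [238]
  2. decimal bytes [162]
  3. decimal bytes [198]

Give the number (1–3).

1

Key hex bytes dd 1e 92 is 3 bytes ≤ B = 4; zero-pad to 4 bytes: K' = dd 1e 92 00.
K' ⊕ ipad = eb 28 a4 36; K' ⊕ opad = 81 42 ce 5c.
m1: inner = H(eb 28 a4 36 ee) = db; tag = H(81 42 ce 5c db) = c8 ← matches
m2: inner = H(eb 28 a4 36 a2) = 8f; tag = H(81 42 ce 5c 8f) = 7c
m3: inner = H(eb 28 a4 36 c6) = b3; tag = H(81 42 ce 5c b3) = a0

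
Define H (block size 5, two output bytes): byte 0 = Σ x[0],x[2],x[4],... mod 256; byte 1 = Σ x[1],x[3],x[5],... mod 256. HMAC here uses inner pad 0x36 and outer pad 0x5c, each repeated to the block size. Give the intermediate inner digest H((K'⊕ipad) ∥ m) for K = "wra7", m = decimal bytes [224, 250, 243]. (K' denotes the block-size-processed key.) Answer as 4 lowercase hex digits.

c818

Key "wra7" = 77 72 61 37 is 4 bytes ≤ B = 5; zero-pad to 5 bytes: K' = 77 72 61 37 00.
K' ⊕ ipad = 41 44 57 01 36.
Inner input = 41 44 57 01 36 ∥ e0 fa f3.
Inner hash: even-index sum = 456 mod 256 = 200; odd-index sum = 536 mod 256 = 24 → c8 18.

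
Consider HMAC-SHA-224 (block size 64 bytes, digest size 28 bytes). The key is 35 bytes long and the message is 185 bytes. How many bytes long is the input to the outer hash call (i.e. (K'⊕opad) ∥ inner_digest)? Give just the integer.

Key is 35 ≤ 64 bytes, zero-padded: |K'| = 64.
Outer input = (K'⊕opad) ∥ H(inner) → 64 + 28 = 92 bytes.

92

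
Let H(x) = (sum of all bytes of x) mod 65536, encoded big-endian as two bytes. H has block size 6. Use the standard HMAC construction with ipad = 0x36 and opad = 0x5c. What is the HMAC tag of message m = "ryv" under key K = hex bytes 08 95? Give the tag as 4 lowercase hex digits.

02aa

Key hex bytes 08 95 is 2 bytes ≤ B = 6; zero-pad to 6 bytes: K' = 08 95 00 00 00 00.
K' ⊕ ipad = 3e a3 36 36 36 36.  K' ⊕ opad = 54 c9 5c 5c 5c 5c.
Inner input = (K'⊕ipad) ∥ m = 3e a3 36 36 36 36 ∥ 72 79 76.
Inner hash: sum = 62+163+54+54+54+54+114+121+118 = 794 → 03 1a.
Outer input = (K'⊕opad) ∥ inner = 54 c9 5c 5c 5c 5c ∥ 03 1a.
Outer hash (tag): sum = 84+201+92+92+92+92+3+26 = 682 → 02 aa.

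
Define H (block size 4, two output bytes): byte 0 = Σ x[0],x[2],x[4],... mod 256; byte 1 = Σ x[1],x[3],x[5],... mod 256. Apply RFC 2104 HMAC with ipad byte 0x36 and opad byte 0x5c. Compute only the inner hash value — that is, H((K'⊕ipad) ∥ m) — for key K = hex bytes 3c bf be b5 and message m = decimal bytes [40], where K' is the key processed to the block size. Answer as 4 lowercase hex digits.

ba0c

Key hex bytes 3c bf be b5 is exactly B = 4 bytes: K' = 3c bf be b5.
K' ⊕ ipad = 0a 89 88 83.
Inner input = 0a 89 88 83 ∥ 28.
Inner hash: even-index sum = 186 mod 256 = 186; odd-index sum = 268 mod 256 = 12 → ba 0c.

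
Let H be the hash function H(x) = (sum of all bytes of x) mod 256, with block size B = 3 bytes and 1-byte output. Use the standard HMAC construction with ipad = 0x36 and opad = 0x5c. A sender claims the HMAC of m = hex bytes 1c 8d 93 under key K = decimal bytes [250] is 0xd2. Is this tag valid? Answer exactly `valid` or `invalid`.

Key decimal bytes [250] = fa is 1 byte ≤ B = 3; zero-pad to 3 bytes: K' = fa 00 00.
K' ⊕ ipad = cc 36 36; K' ⊕ opad = a6 5c 5c.
Inner hash: sum = 204+54+54+28+141+147 = 628; mod 256 = 116 → 74.
Outer hash (recomputed tag): sum = 166+92+92+116 = 466; mod 256 = 210 → d2.
Recomputed tag = d2; claimed = d2 → match.

valid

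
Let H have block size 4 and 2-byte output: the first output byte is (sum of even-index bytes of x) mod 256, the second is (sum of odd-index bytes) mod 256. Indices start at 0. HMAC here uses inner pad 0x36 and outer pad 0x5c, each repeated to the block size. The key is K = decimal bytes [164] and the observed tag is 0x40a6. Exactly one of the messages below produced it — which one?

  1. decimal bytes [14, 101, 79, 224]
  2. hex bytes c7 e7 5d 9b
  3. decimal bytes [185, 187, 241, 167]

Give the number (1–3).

2

Key decimal bytes [164] = a4 is 1 byte ≤ B = 4; zero-pad to 4 bytes: K' = a4 00 00 00.
K' ⊕ ipad = 92 36 36 36; K' ⊕ opad = f8 5c 5c 5c.
m1: inner = H(92 36 36 36 0e 65 4f e0) = 25 b1; tag = H(f8 5c 5c 5c 25 b1) = 7969
m2: inner = H(92 36 36 36 c7 e7 5d 9b) = ec ee; tag = H(f8 5c 5c 5c ec ee) = 40a6 ← matches
m3: inner = H(92 36 36 36 b9 bb f1 a7) = 72 ce; tag = H(f8 5c 5c 5c 72 ce) = c686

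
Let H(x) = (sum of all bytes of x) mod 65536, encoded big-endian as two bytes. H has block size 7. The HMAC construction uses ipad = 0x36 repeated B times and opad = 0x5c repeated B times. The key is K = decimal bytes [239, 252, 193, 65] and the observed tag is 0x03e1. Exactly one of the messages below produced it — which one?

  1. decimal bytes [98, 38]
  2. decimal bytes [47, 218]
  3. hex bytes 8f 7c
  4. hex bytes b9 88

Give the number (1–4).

2

Key decimal bytes [239, 252, 193, 65] = ef fc c1 41 is 4 bytes ≤ B = 7; zero-pad to 7 bytes: K' = ef fc c1 41 00 00 00.
K' ⊕ ipad = d9 ca f7 77 36 36 36; K' ⊕ opad = b3 a0 9d 1d 5c 5c 5c.
m1: inner = H(d9 ca f7 77 36 36 36 62 26) = 04 3b; tag = H(b3 a0 9d 1d 5c 5c 5c 04 3b) = 0360
m2: inner = H(d9 ca f7 77 36 36 36 2f da) = 04 bc; tag = H(b3 a0 9d 1d 5c 5c 5c 04 bc) = 03e1 ← matches
m3: inner = H(d9 ca f7 77 36 36 36 8f 7c) = 04 be; tag = H(b3 a0 9d 1d 5c 5c 5c 04 be) = 03e3
m4: inner = H(d9 ca f7 77 36 36 36 b9 88) = 04 f4; tag = H(b3 a0 9d 1d 5c 5c 5c 04 f4) = 0419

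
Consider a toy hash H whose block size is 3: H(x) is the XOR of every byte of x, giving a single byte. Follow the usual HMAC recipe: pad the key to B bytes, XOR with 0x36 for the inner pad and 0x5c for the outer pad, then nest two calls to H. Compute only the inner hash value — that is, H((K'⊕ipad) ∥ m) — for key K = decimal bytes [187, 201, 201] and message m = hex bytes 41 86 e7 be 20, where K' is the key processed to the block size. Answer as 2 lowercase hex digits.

33

Key decimal bytes [187, 201, 201] = bb c9 c9 is exactly B = 3 bytes: K' = bb c9 c9.
K' ⊕ ipad = 8d ff ff.
Inner input = 8d ff ff ∥ 41 86 e7 be 20.
Inner hash: XOR 8d⊕ff⊕ff⊕41⊕86⊕e7⊕be⊕20 = 33.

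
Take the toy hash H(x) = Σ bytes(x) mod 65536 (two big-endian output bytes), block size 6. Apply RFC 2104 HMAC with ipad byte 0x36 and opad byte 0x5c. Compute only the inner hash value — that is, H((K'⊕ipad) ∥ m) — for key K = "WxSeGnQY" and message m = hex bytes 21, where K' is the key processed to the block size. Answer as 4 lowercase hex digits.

01fd

Key "WxSeGnQY" = 57 78 53 65 47 6e 51 59 is 8 bytes > B = 6, so hash it first: H(key) = 02 e6, then zero-pad to 6 bytes: K' = 02 e6 00 00 00 00.
K' ⊕ ipad = 34 d0 36 36 36 36.
Inner input = 34 d0 36 36 36 36 ∥ 21.
Inner hash: sum = 52+208+54+54+54+54+33 = 509 → 01 fd.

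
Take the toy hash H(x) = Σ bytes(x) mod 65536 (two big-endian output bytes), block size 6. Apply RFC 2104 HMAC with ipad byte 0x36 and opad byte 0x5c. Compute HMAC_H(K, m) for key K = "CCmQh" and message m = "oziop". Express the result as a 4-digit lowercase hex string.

0181

Key "CCmQh" = 43 43 6d 51 68 is 5 bytes ≤ B = 6; zero-pad to 6 bytes: K' = 43 43 6d 51 68 00.
K' ⊕ ipad = 75 75 5b 67 5e 36.  K' ⊕ opad = 1f 1f 31 0d 34 5c.
Inner input = (K'⊕ipad) ∥ m = 75 75 5b 67 5e 36 ∥ 6f 7a 69 6f 70.
Inner hash: sum = 117+117+91+103+94+54+111+122+105+111+112 = 1137 → 04 71.
Outer input = (K'⊕opad) ∥ inner = 1f 1f 31 0d 34 5c ∥ 04 71.
Outer hash (tag): sum = 31+31+49+13+52+92+4+113 = 385 → 01 81.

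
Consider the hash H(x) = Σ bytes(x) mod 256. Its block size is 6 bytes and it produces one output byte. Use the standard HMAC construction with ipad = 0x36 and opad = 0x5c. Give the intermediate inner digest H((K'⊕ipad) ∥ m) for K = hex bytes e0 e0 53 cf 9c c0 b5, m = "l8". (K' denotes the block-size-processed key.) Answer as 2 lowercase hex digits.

77

Key hex bytes e0 e0 53 cf 9c c0 b5 is 7 bytes > B = 6, so hash it first: H(key) = f3, then zero-pad to 6 bytes: K' = f3 00 00 00 00 00.
K' ⊕ ipad = c5 36 36 36 36 36.
Inner input = c5 36 36 36 36 36 ∥ 6c 38.
Inner hash: sum = 197+54+54+54+54+54+108+56 = 631; mod 256 = 119 → 77.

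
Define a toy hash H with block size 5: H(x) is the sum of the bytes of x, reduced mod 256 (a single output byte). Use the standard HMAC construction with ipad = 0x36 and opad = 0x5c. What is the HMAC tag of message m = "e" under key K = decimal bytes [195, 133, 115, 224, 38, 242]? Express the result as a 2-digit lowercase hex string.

Key decimal bytes [195, 133, 115, 224, 38, 242] = c3 85 73 e0 26 f2 is 6 bytes > B = 5, so hash it first: H(key) = b3, then zero-pad to 5 bytes: K' = b3 00 00 00 00.
K' ⊕ ipad = 85 36 36 36 36.  K' ⊕ opad = ef 5c 5c 5c 5c.
Inner input = (K'⊕ipad) ∥ m = 85 36 36 36 36 ∥ 65.
Inner hash: sum = 133+54+54+54+54+101 = 450; mod 256 = 194 → c2.
Outer input = (K'⊕opad) ∥ inner = ef 5c 5c 5c 5c ∥ c2.
Outer hash (tag): sum = 239+92+92+92+92+194 = 801; mod 256 = 33 → 21.

21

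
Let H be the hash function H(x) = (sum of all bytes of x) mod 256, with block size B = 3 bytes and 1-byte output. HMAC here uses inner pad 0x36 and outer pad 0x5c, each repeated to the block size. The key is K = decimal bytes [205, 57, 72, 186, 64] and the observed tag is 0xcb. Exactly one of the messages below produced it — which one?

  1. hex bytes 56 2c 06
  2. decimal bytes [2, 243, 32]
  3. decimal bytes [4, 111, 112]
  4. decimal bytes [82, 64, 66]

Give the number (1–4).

Key decimal bytes [205, 57, 72, 186, 64] = cd 39 48 ba 40 is 5 bytes > B = 3, so hash it first: H(key) = 48, then zero-pad to 3 bytes: K' = 48 00 00.
K' ⊕ ipad = 7e 36 36; K' ⊕ opad = 14 5c 5c.
m1: inner = H(7e 36 36 56 2c 06) = 72; tag = H(14 5c 5c 72) = 3e
m2: inner = H(7e 36 36 02 f3 20) = ff; tag = H(14 5c 5c ff) = cb ← matches
m3: inner = H(7e 36 36 04 6f 70) = cd; tag = H(14 5c 5c cd) = 99
m4: inner = H(7e 36 36 52 40 42) = be; tag = H(14 5c 5c be) = 8a

2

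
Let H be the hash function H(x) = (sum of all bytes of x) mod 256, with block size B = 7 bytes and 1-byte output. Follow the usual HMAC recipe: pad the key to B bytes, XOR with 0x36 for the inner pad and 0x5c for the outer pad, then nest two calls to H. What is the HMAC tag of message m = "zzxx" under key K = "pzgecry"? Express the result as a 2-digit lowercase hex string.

5a

Key "pzgecry" = 70 7a 67 65 63 72 79 is exactly B = 7 bytes: K' = 70 7a 67 65 63 72 79.
K' ⊕ ipad = 46 4c 51 53 55 44 4f.  K' ⊕ opad = 2c 26 3b 39 3f 2e 25.
Inner input = (K'⊕ipad) ∥ m = 46 4c 51 53 55 44 4f ∥ 7a 7a 78 78.
Inner hash: sum = 70+76+81+83+85+68+79+122+122+120+120 = 1026; mod 256 = 2 → 02.
Outer input = (K'⊕opad) ∥ inner = 2c 26 3b 39 3f 2e 25 ∥ 02.
Outer hash (tag): sum = 44+38+59+57+63+46+37+2 = 346; mod 256 = 90 → 5a.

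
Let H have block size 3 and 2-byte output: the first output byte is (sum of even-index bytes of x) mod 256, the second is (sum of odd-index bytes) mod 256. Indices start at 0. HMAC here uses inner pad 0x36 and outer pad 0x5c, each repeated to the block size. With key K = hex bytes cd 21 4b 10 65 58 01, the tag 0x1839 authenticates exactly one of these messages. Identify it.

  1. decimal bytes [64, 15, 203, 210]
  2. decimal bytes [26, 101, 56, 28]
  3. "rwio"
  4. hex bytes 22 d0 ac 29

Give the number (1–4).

3

Key hex bytes cd 21 4b 10 65 58 01 is 7 bytes > B = 3, so hash it first: H(key) = 7e 89, then zero-pad to 3 bytes: K' = 7e 89 00.
K' ⊕ ipad = 48 bf 36; K' ⊕ opad = 22 d5 5c.
m1: inner = H(48 bf 36 40 0f cb d2) = 5f ca; tag = H(22 d5 5c 5f ca) = 4834
m2: inner = H(48 bf 36 1a 65 38 1c) = ff 11; tag = H(22 d5 5c ff 11) = 8fd4
m3: inner = H(48 bf 36 72 77 69 6f) = 64 9a; tag = H(22 d5 5c 64 9a) = 1839 ← matches
m4: inner = H(48 bf 36 22 d0 ac 29) = 77 8d; tag = H(22 d5 5c 77 8d) = 0b4c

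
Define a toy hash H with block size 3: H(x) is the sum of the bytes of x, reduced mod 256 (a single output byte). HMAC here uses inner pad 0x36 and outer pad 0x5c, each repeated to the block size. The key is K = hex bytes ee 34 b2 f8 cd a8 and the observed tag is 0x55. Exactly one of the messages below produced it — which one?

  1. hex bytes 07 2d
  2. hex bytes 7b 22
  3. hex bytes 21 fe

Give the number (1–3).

2

Key hex bytes ee 34 b2 f8 cd a8 is 6 bytes > B = 3, so hash it first: H(key) = 41, then zero-pad to 3 bytes: K' = 41 00 00.
K' ⊕ ipad = 77 36 36; K' ⊕ opad = 1d 5c 5c.
m1: inner = H(77 36 36 07 2d) = 17; tag = H(1d 5c 5c 17) = ec
m2: inner = H(77 36 36 7b 22) = 80; tag = H(1d 5c 5c 80) = 55 ← matches
m3: inner = H(77 36 36 21 fe) = 02; tag = H(1d 5c 5c 02) = d7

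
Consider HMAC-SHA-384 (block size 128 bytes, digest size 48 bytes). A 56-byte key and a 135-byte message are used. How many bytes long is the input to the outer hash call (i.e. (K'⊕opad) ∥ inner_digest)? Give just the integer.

Key is 56 ≤ 128 bytes, zero-padded: |K'| = 128.
Outer input = (K'⊕opad) ∥ H(inner) → 128 + 48 = 176 bytes.

176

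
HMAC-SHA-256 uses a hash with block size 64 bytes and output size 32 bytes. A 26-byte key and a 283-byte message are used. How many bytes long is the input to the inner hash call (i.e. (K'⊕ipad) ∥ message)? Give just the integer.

347

Key is 26 ≤ 64 bytes, zero-padded: |K'| = 64.
Inner input = (K'⊕ipad) ∥ m → 64 + 283 = 347 bytes.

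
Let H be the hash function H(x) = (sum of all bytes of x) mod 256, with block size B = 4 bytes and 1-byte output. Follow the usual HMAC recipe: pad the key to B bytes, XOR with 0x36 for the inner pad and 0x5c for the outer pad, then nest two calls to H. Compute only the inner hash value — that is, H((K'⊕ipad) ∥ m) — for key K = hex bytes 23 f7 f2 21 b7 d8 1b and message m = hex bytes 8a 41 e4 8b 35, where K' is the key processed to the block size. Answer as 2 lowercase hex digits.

f2

Key hex bytes 23 f7 f2 21 b7 d8 1b is 7 bytes > B = 4, so hash it first: H(key) = d7, then zero-pad to 4 bytes: K' = d7 00 00 00.
K' ⊕ ipad = e1 36 36 36.
Inner input = e1 36 36 36 ∥ 8a 41 e4 8b 35.
Inner hash: sum = 225+54+54+54+138+65+228+139+53 = 1010; mod 256 = 242 → f2.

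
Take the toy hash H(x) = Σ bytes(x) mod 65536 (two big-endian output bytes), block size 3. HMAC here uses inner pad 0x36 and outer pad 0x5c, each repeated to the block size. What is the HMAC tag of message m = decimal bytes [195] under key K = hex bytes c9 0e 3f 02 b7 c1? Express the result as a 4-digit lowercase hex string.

Key hex bytes c9 0e 3f 02 b7 c1 is 6 bytes > B = 3, so hash it first: H(key) = 02 90, then zero-pad to 3 bytes: K' = 02 90 00.
K' ⊕ ipad = 34 a6 36.  K' ⊕ opad = 5e cc 5c.
Inner input = (K'⊕ipad) ∥ m = 34 a6 36 ∥ c3.
Inner hash: sum = 52+166+54+195 = 467 → 01 d3.
Outer input = (K'⊕opad) ∥ inner = 5e cc 5c ∥ 01 d3.
Outer hash (tag): sum = 94+204+92+1+211 = 602 → 02 5a.

025a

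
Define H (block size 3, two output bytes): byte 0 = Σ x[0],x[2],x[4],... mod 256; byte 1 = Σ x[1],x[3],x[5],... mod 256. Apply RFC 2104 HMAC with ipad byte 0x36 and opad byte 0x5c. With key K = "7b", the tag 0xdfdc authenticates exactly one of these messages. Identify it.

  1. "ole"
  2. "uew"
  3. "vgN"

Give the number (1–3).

3

Key "7b" = 37 62 is 2 bytes ≤ B = 3; zero-pad to 3 bytes: K' = 37 62 00.
K' ⊕ ipad = 01 54 36; K' ⊕ opad = 6b 3e 5c.
m1: inner = H(01 54 36 6f 6c 65) = a3 28; tag = H(6b 3e 5c a3 28) = efe1
m2: inner = H(01 54 36 75 65 77) = 9c 40; tag = H(6b 3e 5c 9c 40) = 07da
m3: inner = H(01 54 36 76 67 4e) = 9e 18; tag = H(6b 3e 5c 9e 18) = dfdc ← matches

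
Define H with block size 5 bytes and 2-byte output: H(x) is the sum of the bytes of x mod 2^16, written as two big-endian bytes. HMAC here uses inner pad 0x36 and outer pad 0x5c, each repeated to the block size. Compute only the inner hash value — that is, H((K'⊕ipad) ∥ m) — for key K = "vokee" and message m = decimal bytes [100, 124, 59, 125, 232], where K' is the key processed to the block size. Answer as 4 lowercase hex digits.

041c

Key "vokee" = 76 6f 6b 65 65 is exactly B = 5 bytes: K' = 76 6f 6b 65 65.
K' ⊕ ipad = 40 59 5d 53 53.
Inner input = 40 59 5d 53 53 ∥ 64 7c 3b 7d e8.
Inner hash: sum = 64+89+93+83+83+100+124+59+125+232 = 1052 → 04 1c.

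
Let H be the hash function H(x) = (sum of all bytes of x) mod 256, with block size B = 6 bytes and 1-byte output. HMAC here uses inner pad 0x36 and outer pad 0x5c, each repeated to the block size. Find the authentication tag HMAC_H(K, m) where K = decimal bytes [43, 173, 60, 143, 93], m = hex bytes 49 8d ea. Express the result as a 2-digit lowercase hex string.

d4

Key decimal bytes [43, 173, 60, 143, 93] = 2b ad 3c 8f 5d is 5 bytes ≤ B = 6; zero-pad to 6 bytes: K' = 2b ad 3c 8f 5d 00.
K' ⊕ ipad = 1d 9b 0a b9 6b 36.  K' ⊕ opad = 77 f1 60 d3 01 5c.
Inner input = (K'⊕ipad) ∥ m = 1d 9b 0a b9 6b 36 ∥ 49 8d ea.
Inner hash: sum = 29+155+10+185+107+54+73+141+234 = 988; mod 256 = 220 → dc.
Outer input = (K'⊕opad) ∥ inner = 77 f1 60 d3 01 5c ∥ dc.
Outer hash (tag): sum = 119+241+96+211+1+92+220 = 980; mod 256 = 212 → d4.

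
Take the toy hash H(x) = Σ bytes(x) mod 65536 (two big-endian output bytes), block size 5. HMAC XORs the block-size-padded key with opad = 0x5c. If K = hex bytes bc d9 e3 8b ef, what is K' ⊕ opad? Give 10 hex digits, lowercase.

Key hex bytes bc d9 e3 8b ef is exactly B = 5 bytes: K' = bc d9 e3 8b ef.
XOR each byte with 0x5c: bc⊕5c=e0, d9⊕5c=85, e3⊕5c=bf, 8b⊕5c=d7, ef⊕5c=b3.

e085bfd7b3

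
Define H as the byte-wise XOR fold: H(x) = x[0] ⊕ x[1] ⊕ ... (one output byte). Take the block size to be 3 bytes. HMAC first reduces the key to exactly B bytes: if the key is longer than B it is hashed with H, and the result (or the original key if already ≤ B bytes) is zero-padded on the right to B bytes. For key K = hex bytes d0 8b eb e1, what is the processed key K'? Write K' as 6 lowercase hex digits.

510000

|K| = 4 > B = 3, so first hash the key.
H(K): XOR d0⊕8b⊕eb⊕e1 = 51.
Zero-pad H(K) = 51 to 3 bytes: K' = 51 00 00.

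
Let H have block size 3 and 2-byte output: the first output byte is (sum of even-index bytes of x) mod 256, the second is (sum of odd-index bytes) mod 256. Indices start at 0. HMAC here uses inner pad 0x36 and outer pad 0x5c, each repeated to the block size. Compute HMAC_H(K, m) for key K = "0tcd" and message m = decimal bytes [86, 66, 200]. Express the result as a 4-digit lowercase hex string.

37a1

Key "0tcd" = 30 74 63 64 is 4 bytes > B = 3, so hash it first: H(key) = 93 d8, then zero-pad to 3 bytes: K' = 93 d8 00.
K' ⊕ ipad = a5 ee 36.  K' ⊕ opad = cf 84 5c.
Inner input = (K'⊕ipad) ∥ m = a5 ee 36 ∥ 56 42 c8.
Inner hash: even-index sum = 285 mod 256 = 29; odd-index sum = 524 mod 256 = 12 → 1d 0c.
Outer input = (K'⊕opad) ∥ inner = cf 84 5c ∥ 1d 0c.
Outer hash (tag): even-index sum = 311 mod 256 = 55; odd-index sum = 161 mod 256 = 161 → 37 a1.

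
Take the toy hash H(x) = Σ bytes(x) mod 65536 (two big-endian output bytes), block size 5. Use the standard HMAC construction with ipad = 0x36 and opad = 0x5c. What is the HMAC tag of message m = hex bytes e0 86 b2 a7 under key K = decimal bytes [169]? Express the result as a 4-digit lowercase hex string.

Key decimal bytes [169] = a9 is 1 byte ≤ B = 5; zero-pad to 5 bytes: K' = a9 00 00 00 00.
K' ⊕ ipad = 9f 36 36 36 36.  K' ⊕ opad = f5 5c 5c 5c 5c.
Inner input = (K'⊕ipad) ∥ m = 9f 36 36 36 36 ∥ e0 86 b2 a7.
Inner hash: sum = 159+54+54+54+54+224+134+178+167 = 1078 → 04 36.
Outer input = (K'⊕opad) ∥ inner = f5 5c 5c 5c 5c ∥ 04 36.
Outer hash (tag): sum = 245+92+92+92+92+4+54 = 671 → 02 9f.

029f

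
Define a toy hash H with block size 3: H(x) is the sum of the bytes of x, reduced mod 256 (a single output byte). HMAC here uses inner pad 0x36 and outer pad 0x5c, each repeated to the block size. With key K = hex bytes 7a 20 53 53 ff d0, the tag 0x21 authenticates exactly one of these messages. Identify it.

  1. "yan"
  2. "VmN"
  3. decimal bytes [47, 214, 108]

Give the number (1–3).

Key hex bytes 7a 20 53 53 ff d0 is 6 bytes > B = 3, so hash it first: H(key) = 0f, then zero-pad to 3 bytes: K' = 0f 00 00.
K' ⊕ ipad = 39 36 36; K' ⊕ opad = 53 5c 5c.
m1: inner = H(39 36 36 79 61 6e) = ed; tag = H(53 5c 5c ed) = f8
m2: inner = H(39 36 36 56 6d 4e) = b6; tag = H(53 5c 5c b6) = c1
m3: inner = H(39 36 36 2f d6 6c) = 16; tag = H(53 5c 5c 16) = 21 ← matches

3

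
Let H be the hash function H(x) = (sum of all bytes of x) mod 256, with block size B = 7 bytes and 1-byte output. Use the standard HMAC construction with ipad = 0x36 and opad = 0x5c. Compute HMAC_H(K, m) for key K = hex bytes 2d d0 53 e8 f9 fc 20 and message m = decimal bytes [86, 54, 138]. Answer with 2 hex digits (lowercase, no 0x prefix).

Key hex bytes 2d d0 53 e8 f9 fc 20 is exactly B = 7 bytes: K' = 2d d0 53 e8 f9 fc 20.
K' ⊕ ipad = 1b e6 65 de cf ca 16.  K' ⊕ opad = 71 8c 0f b4 a5 a0 7c.
Inner input = (K'⊕ipad) ∥ m = 1b e6 65 de cf ca 16 ∥ 56 36 8a.
Inner hash: sum = 27+230+101+222+207+202+22+86+54+138 = 1289; mod 256 = 9 → 09.
Outer input = (K'⊕opad) ∥ inner = 71 8c 0f b4 a5 a0 7c ∥ 09.
Outer hash (tag): sum = 113+140+15+180+165+160+124+9 = 906; mod 256 = 138 → 8a.

8a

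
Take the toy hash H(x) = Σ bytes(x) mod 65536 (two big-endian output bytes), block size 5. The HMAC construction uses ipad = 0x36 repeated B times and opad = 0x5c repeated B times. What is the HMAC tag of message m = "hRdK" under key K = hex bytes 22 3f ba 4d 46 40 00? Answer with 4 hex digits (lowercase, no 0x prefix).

Key hex bytes 22 3f ba 4d 46 40 00 is 7 bytes > B = 5, so hash it first: H(key) = 01 ee, then zero-pad to 5 bytes: K' = 01 ee 00 00 00.
K' ⊕ ipad = 37 d8 36 36 36.  K' ⊕ opad = 5d b2 5c 5c 5c.
Inner input = (K'⊕ipad) ∥ m = 37 d8 36 36 36 ∥ 68 52 64 4b.
Inner hash: sum = 55+216+54+54+54+104+82+100+75 = 794 → 03 1a.
Outer input = (K'⊕opad) ∥ inner = 5d b2 5c 5c 5c ∥ 03 1a.
Outer hash (tag): sum = 93+178+92+92+92+3+26 = 576 → 02 40.

0240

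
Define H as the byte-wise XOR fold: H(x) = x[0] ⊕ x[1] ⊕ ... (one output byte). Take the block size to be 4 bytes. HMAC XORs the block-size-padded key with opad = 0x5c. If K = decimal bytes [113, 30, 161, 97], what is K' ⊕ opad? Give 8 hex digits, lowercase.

2d42fd3d

Key decimal bytes [113, 30, 161, 97] = 71 1e a1 61 is exactly B = 4 bytes: K' = 71 1e a1 61.
XOR each byte with 0x5c: 71⊕5c=2d, 1e⊕5c=42, a1⊕5c=fd, 61⊕5c=3d.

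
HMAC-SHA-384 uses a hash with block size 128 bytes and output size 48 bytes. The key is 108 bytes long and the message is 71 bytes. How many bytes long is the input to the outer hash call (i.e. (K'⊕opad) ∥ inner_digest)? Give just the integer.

176

Key is 108 ≤ 128 bytes, zero-padded: |K'| = 128.
Outer input = (K'⊕opad) ∥ H(inner) → 128 + 48 = 176 bytes.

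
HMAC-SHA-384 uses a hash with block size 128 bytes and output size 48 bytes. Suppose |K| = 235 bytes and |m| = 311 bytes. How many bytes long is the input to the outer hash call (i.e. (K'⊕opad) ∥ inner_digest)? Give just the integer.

Key is 235 > 128 bytes, so it is hashed to 48 bytes then zero-padded to 128: |K'| = 128.
Outer input = (K'⊕opad) ∥ H(inner) → 128 + 48 = 176 bytes.

176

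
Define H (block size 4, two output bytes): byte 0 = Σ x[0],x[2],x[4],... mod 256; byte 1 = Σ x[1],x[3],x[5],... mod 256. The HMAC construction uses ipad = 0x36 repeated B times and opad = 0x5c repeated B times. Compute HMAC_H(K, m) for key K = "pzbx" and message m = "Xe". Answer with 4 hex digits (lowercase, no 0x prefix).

Key "pzbx" = 70 7a 62 78 is exactly B = 4 bytes: K' = 70 7a 62 78.
K' ⊕ ipad = 46 4c 54 4e.  K' ⊕ opad = 2c 26 3e 24.
Inner input = (K'⊕ipad) ∥ m = 46 4c 54 4e ∥ 58 65.
Inner hash: even-index sum = 242 mod 256 = 242; odd-index sum = 255 mod 256 = 255 → f2 ff.
Outer input = (K'⊕opad) ∥ inner = 2c 26 3e 24 ∥ f2 ff.
Outer hash (tag): even-index sum = 348 mod 256 = 92; odd-index sum = 329 mod 256 = 73 → 5c 49.

5c49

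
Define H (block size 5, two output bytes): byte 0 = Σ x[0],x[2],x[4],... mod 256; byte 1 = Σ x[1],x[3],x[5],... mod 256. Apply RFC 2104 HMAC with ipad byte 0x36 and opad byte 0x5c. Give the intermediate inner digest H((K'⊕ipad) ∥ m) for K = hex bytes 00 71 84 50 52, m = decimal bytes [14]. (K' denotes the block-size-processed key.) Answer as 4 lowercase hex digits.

4cbb

Key hex bytes 00 71 84 50 52 is exactly B = 5 bytes: K' = 00 71 84 50 52.
K' ⊕ ipad = 36 47 b2 66 64.
Inner input = 36 47 b2 66 64 ∥ 0e.
Inner hash: even-index sum = 332 mod 256 = 76; odd-index sum = 187 mod 256 = 187 → 4c bb.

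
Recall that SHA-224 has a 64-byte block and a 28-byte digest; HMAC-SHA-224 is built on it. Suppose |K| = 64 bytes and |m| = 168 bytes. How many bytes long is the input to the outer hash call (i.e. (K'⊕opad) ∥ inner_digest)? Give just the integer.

92

Key is 64 ≤ 64 bytes, zero-padded: |K'| = 64.
Outer input = (K'⊕opad) ∥ H(inner) → 64 + 28 = 92 bytes.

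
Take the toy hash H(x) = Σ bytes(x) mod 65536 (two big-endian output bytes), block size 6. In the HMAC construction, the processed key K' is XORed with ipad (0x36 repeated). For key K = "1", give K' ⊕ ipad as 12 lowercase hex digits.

073636363636

Key "1" = 31 is 1 byte ≤ B = 6; zero-pad to 6 bytes: K' = 31 00 00 00 00 00.
XOR each byte with 0x36: 31⊕36=07, 00⊕36=36, 00⊕36=36, 00⊕36=36, 00⊕36=36, 00⊕36=36.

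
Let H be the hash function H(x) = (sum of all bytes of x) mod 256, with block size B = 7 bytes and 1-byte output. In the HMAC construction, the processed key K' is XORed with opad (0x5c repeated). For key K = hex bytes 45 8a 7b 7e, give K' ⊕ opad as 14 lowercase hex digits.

19d627225c5c5c

Key hex bytes 45 8a 7b 7e is 4 bytes ≤ B = 7; zero-pad to 7 bytes: K' = 45 8a 7b 7e 00 00 00.
XOR each byte with 0x5c: 45⊕5c=19, 8a⊕5c=d6, 7b⊕5c=27, 7e⊕5c=22, 00⊕5c=5c, 00⊕5c=5c, 00⊕5c=5c.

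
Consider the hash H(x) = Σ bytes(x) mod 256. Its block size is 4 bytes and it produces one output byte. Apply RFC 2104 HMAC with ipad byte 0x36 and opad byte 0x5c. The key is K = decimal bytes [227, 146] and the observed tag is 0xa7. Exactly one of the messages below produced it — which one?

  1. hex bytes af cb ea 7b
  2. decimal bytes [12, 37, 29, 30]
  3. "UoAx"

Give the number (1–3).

3

Key decimal bytes [227, 146] = e3 92 is 2 bytes ≤ B = 4; zero-pad to 4 bytes: K' = e3 92 00 00.
K' ⊕ ipad = d5 a4 36 36; K' ⊕ opad = bf ce 5c 5c.
m1: inner = H(d5 a4 36 36 af cb ea 7b) = c4; tag = H(bf ce 5c 5c c4) = 09
m2: inner = H(d5 a4 36 36 0c 25 1d 1e) = 51; tag = H(bf ce 5c 5c 51) = 96
m3: inner = H(d5 a4 36 36 55 6f 41 78) = 62; tag = H(bf ce 5c 5c 62) = a7 ← matches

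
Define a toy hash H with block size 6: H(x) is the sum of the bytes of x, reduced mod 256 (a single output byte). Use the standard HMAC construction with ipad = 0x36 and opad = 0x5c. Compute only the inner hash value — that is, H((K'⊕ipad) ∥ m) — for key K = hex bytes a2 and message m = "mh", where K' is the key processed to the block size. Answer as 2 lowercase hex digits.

77

Key hex bytes a2 is 1 byte ≤ B = 6; zero-pad to 6 bytes: K' = a2 00 00 00 00 00.
K' ⊕ ipad = 94 36 36 36 36 36.
Inner input = 94 36 36 36 36 36 ∥ 6d 68.
Inner hash: sum = 148+54+54+54+54+54+109+104 = 631; mod 256 = 119 → 77.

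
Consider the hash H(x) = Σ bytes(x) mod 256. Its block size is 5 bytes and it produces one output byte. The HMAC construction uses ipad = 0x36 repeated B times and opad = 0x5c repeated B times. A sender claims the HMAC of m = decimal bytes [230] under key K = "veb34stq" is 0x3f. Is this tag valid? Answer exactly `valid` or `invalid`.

Key "veb34stq" = 76 65 62 33 34 73 74 71 is 8 bytes > B = 5, so hash it first: H(key) = fc, then zero-pad to 5 bytes: K' = fc 00 00 00 00.
K' ⊕ ipad = ca 36 36 36 36; K' ⊕ opad = a0 5c 5c 5c 5c.
Inner hash: sum = 202+54+54+54+54+230 = 648; mod 256 = 136 → 88.
Outer hash (recomputed tag): sum = 160+92+92+92+92+136 = 664; mod 256 = 152 → 98.
Recomputed tag = 98; claimed = 3f → mismatch.

invalid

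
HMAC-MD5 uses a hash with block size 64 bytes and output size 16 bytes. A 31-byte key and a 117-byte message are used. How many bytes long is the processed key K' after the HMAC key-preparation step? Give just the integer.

64

Key is 31 ≤ 64 bytes, zero-padded: |K'| = 64.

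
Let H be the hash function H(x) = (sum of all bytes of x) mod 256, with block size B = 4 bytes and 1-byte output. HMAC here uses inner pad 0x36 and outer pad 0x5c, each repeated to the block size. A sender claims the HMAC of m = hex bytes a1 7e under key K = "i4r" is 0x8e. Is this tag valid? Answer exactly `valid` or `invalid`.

Key "i4r" = 69 34 72 is 3 bytes ≤ B = 4; zero-pad to 4 bytes: K' = 69 34 72 00.
K' ⊕ ipad = 5f 02 44 36; K' ⊕ opad = 35 68 2e 5c.
Inner hash: sum = 95+2+68+54+161+126 = 506; mod 256 = 250 → fa.
Outer hash (recomputed tag): sum = 53+104+46+92+250 = 545; mod 256 = 33 → 21.
Recomputed tag = 21; claimed = 8e → mismatch.

invalid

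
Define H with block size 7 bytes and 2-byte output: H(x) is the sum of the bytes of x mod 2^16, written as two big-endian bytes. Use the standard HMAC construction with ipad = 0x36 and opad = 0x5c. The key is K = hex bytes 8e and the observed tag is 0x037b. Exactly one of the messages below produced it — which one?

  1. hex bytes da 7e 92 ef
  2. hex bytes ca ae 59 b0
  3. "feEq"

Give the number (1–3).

2

Key hex bytes 8e is 1 byte ≤ B = 7; zero-pad to 7 bytes: K' = 8e 00 00 00 00 00 00.
K' ⊕ ipad = b8 36 36 36 36 36 36; K' ⊕ opad = d2 5c 5c 5c 5c 5c 5c.
m1: inner = H(b8 36 36 36 36 36 36 da 7e 92 ef) = 04 d5; tag = H(d2 5c 5c 5c 5c 5c 5c 04 d5) = 03d3
m2: inner = H(b8 36 36 36 36 36 36 ca ae 59 b0) = 04 7d; tag = H(d2 5c 5c 5c 5c 5c 5c 04 7d) = 037b ← matches
m3: inner = H(b8 36 36 36 36 36 36 66 65 45 71) = 03 7d; tag = H(d2 5c 5c 5c 5c 5c 5c 03 7d) = 037a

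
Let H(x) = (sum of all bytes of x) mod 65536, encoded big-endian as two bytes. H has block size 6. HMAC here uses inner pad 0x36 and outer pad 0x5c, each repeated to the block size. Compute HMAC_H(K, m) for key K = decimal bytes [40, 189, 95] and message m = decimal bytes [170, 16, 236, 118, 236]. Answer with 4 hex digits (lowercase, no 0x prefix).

032c

Key decimal bytes [40, 189, 95] = 28 bd 5f is 3 bytes ≤ B = 6; zero-pad to 6 bytes: K' = 28 bd 5f 00 00 00.
K' ⊕ ipad = 1e 8b 69 36 36 36.  K' ⊕ opad = 74 e1 03 5c 5c 5c.
Inner input = (K'⊕ipad) ∥ m = 1e 8b 69 36 36 36 ∥ aa 10 ec 76 ec.
Inner hash: sum = 30+139+105+54+54+54+170+16+236+118+236 = 1212 → 04 bc.
Outer input = (K'⊕opad) ∥ inner = 74 e1 03 5c 5c 5c ∥ 04 bc.
Outer hash (tag): sum = 116+225+3+92+92+92+4+188 = 812 → 03 2c.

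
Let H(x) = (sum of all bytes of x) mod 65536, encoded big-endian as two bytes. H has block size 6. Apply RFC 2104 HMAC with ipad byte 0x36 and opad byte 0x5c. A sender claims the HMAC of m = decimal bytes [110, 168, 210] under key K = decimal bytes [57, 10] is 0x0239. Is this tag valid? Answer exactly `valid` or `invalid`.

valid

Key decimal bytes [57, 10] = 39 0a is 2 bytes ≤ B = 6; zero-pad to 6 bytes: K' = 39 0a 00 00 00 00.
K' ⊕ ipad = 0f 3c 36 36 36 36; K' ⊕ opad = 65 56 5c 5c 5c 5c.
Inner hash: sum = 15+60+54+54+54+54+110+168+210 = 779 → 03 0b.
Outer hash (recomputed tag): sum = 101+86+92+92+92+92+3+11 = 569 → 02 39.
Recomputed tag = 0239; claimed = 0239 → match.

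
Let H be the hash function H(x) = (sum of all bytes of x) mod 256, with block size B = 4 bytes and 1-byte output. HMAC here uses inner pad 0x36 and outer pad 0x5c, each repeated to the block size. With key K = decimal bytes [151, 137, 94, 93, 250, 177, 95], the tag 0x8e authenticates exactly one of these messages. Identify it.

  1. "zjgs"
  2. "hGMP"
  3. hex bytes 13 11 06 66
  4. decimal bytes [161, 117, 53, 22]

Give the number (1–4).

2

Key decimal bytes [151, 137, 94, 93, 250, 177, 95] = 97 89 5e 5d fa b1 5f is 7 bytes > B = 4, so hash it first: H(key) = e5, then zero-pad to 4 bytes: K' = e5 00 00 00.
K' ⊕ ipad = d3 36 36 36; K' ⊕ opad = b9 5c 5c 5c.
m1: inner = H(d3 36 36 36 7a 6a 67 73) = 33; tag = H(b9 5c 5c 5c 33) = 00
m2: inner = H(d3 36 36 36 68 47 4d 50) = c1; tag = H(b9 5c 5c 5c c1) = 8e ← matches
m3: inner = H(d3 36 36 36 13 11 06 66) = 05; tag = H(b9 5c 5c 5c 05) = d2
m4: inner = H(d3 36 36 36 a1 75 35 16) = d6; tag = H(b9 5c 5c 5c d6) = a3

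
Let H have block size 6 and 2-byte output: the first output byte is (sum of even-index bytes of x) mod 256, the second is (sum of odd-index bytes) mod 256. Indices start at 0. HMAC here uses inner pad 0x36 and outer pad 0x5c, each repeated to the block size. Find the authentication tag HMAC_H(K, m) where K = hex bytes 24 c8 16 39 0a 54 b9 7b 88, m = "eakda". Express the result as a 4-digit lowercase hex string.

e15b

Key hex bytes 24 c8 16 39 0a 54 b9 7b 88 is 9 bytes > B = 6, so hash it first: H(key) = 85 d0, then zero-pad to 6 bytes: K' = 85 d0 00 00 00 00.
K' ⊕ ipad = b3 e6 36 36 36 36.  K' ⊕ opad = d9 8c 5c 5c 5c 5c.
Inner input = (K'⊕ipad) ∥ m = b3 e6 36 36 36 36 ∥ 65 61 6b 64 61.
Inner hash: even-index sum = 592 mod 256 = 80; odd-index sum = 535 mod 256 = 23 → 50 17.
Outer input = (K'⊕opad) ∥ inner = d9 8c 5c 5c 5c 5c ∥ 50 17.
Outer hash (tag): even-index sum = 481 mod 256 = 225; odd-index sum = 347 mod 256 = 91 → e1 5b.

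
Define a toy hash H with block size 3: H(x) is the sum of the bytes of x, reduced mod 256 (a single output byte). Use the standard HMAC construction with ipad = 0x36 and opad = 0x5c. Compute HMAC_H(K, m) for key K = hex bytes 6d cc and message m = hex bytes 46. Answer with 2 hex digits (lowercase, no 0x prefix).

Key hex bytes 6d cc is 2 bytes ≤ B = 3; zero-pad to 3 bytes: K' = 6d cc 00.
K' ⊕ ipad = 5b fa 36.  K' ⊕ opad = 31 90 5c.
Inner input = (K'⊕ipad) ∥ m = 5b fa 36 ∥ 46.
Inner hash: sum = 91+250+54+70 = 465; mod 256 = 209 → d1.
Outer input = (K'⊕opad) ∥ inner = 31 90 5c ∥ d1.
Outer hash (tag): sum = 49+144+92+209 = 494; mod 256 = 238 → ee.

ee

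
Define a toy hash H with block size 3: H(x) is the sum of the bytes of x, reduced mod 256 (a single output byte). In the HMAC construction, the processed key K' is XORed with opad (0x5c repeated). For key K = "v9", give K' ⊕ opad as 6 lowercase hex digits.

Key "v9" = 76 39 is 2 bytes ≤ B = 3; zero-pad to 3 bytes: K' = 76 39 00.
XOR each byte with 0x5c: 76⊕5c=2a, 39⊕5c=65, 00⊕5c=5c.

2a655c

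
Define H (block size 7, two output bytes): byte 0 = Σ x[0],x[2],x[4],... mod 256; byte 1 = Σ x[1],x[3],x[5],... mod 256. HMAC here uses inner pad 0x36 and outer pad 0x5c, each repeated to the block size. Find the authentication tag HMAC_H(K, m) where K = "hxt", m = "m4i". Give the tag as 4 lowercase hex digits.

Key "hxt" = 68 78 74 is 3 bytes ≤ B = 7; zero-pad to 7 bytes: K' = 68 78 74 00 00 00 00.
K' ⊕ ipad = 5e 4e 42 36 36 36 36.  K' ⊕ opad = 34 24 28 5c 5c 5c 5c.
Inner input = (K'⊕ipad) ∥ m = 5e 4e 42 36 36 36 36 ∥ 6d 34 69.
Inner hash: even-index sum = 320 mod 256 = 64; odd-index sum = 400 mod 256 = 144 → 40 90.
Outer input = (K'⊕opad) ∥ inner = 34 24 28 5c 5c 5c 5c ∥ 40 90.
Outer hash (tag): even-index sum = 420 mod 256 = 164; odd-index sum = 284 mod 256 = 28 → a4 1c.

a41c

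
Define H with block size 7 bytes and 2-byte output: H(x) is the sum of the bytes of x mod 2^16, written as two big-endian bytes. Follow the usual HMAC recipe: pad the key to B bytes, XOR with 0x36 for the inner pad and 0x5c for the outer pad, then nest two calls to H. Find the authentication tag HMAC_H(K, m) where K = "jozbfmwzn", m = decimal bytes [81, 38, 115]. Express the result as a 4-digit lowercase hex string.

03e6

Key "jozbfmwzn" = 6a 6f 7a 62 66 6d 77 7a 6e is 9 bytes > B = 7, so hash it first: H(key) = 03 e7, then zero-pad to 7 bytes: K' = 03 e7 00 00 00 00 00.
K' ⊕ ipad = 35 d1 36 36 36 36 36.  K' ⊕ opad = 5f bb 5c 5c 5c 5c 5c.
Inner input = (K'⊕ipad) ∥ m = 35 d1 36 36 36 36 36 ∥ 51 26 73.
Inner hash: sum = 53+209+54+54+54+54+54+81+38+115 = 766 → 02 fe.
Outer input = (K'⊕opad) ∥ inner = 5f bb 5c 5c 5c 5c 5c ∥ 02 fe.
Outer hash (tag): sum = 95+187+92+92+92+92+92+2+254 = 998 → 03 e6.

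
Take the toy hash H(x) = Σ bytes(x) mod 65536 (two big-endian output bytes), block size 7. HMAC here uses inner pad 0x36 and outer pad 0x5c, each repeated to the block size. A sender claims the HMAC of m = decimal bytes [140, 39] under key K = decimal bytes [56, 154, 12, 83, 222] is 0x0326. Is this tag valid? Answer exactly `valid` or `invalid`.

Key decimal bytes [56, 154, 12, 83, 222] = 38 9a 0c 53 de is 5 bytes ≤ B = 7; zero-pad to 7 bytes: K' = 38 9a 0c 53 de 00 00.
K' ⊕ ipad = 0e ac 3a 65 e8 36 36; K' ⊕ opad = 64 c6 50 0f 82 5c 5c.
Inner hash: sum = 14+172+58+101+232+54+54+140+39 = 864 → 03 60.
Outer hash (recomputed tag): sum = 100+198+80+15+130+92+92+3+96 = 806 → 03 26.
Recomputed tag = 0326; claimed = 0326 → match.

valid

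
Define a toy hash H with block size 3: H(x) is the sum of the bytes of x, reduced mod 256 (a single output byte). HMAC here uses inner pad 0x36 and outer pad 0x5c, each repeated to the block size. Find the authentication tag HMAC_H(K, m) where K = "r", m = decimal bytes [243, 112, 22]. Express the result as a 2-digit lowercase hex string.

0f

Key "r" = 72 is 1 byte ≤ B = 3; zero-pad to 3 bytes: K' = 72 00 00.
K' ⊕ ipad = 44 36 36.  K' ⊕ opad = 2e 5c 5c.
Inner input = (K'⊕ipad) ∥ m = 44 36 36 ∥ f3 70 16.
Inner hash: sum = 68+54+54+243+112+22 = 553; mod 256 = 41 → 29.
Outer input = (K'⊕opad) ∥ inner = 2e 5c 5c ∥ 29.
Outer hash (tag): sum = 46+92+92+41 = 271; mod 256 = 15 → 0f.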